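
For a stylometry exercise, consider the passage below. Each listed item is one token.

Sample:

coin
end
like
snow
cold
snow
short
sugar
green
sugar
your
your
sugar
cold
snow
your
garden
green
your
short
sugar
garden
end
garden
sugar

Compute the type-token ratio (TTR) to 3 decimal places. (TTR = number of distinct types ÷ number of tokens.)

N = 25 tokens, V = 10 types.
TTR = V / N = 10 / 25 = 0.400

0.400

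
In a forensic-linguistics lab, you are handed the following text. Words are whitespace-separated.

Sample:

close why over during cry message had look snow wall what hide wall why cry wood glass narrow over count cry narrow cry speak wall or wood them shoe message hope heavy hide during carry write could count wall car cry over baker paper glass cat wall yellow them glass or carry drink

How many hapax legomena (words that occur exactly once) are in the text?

17

Frequencies: cry:5, wall:5, over:3, glass:3, why:2, during:2, message:2, hide:2, wood:2, narrow:2, count:2, or:2, them:2, carry:2, close:1, had:1, look:1, snow:1, what:1, speak:1, … (11 more, each freq 1)
Hapax (freq=1): baker, car, cat, close, could, drink, had, heavy, hope, look, paper, shoe, snow, speak, what, write, yellow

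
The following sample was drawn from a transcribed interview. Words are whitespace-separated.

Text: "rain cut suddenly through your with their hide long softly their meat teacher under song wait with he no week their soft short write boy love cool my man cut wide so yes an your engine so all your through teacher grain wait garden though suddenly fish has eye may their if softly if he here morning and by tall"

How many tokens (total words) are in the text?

Tokens: rain, cut, suddenly, through, your, with, their, hide, long, softly, their, meat, teacher, under, song, wait, with, he, no, week, their, soft, short, write, boy, love, cool, my, man, cut, wide, so, yes, an, your, engine, so, all, your, through, teacher, grain, wait, garden, though, suddenly, fish, has, eye, may, their, if, softly, if, he, here, morning, and, by, tall
N = 60

60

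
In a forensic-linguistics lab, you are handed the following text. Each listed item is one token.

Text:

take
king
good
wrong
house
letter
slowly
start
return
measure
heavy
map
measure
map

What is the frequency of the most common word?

2

Frequencies: measure:2, map:2, take:1, king:1, good:1, wrong:1, house:1, letter:1, slowly:1, start:1, return:1, heavy:1
Most common: 'measure' with frequency 2.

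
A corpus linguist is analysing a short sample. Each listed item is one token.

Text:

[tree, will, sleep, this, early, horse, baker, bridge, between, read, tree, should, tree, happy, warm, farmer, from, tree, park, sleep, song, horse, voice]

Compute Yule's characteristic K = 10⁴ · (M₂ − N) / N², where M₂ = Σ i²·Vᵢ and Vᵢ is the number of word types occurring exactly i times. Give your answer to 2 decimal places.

302.46

Frequencies: tree:4, sleep:2, horse:2, will:1, this:1, early:1, baker:1, bridge:1, between:1, read:1, should:1, happy:1, warm:1, farmer:1, from:1, park:1, song:1, voice:1
N = 23. Frequency spectrum: V_1=15, V_2=2, V_4=1
M₂ = 1²·15 + 2²·2 + 4²·1 = 39
K = 10000 × (39 − 23) / 23² = 302.46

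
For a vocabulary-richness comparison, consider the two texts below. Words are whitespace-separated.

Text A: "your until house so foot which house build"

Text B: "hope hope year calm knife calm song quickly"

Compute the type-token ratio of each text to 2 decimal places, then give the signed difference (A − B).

TTR(A) = 7/8 = 0.88
TTR(B) = 6/8 = 0.75
Difference = 0.88 − 0.75 = 0.13

0.13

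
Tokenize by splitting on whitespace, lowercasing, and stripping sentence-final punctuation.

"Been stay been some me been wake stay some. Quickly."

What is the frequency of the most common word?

3

Frequencies: been:3, stay:2, some:2, me:1, wake:1, quickly:1
Most common: 'been' with frequency 3.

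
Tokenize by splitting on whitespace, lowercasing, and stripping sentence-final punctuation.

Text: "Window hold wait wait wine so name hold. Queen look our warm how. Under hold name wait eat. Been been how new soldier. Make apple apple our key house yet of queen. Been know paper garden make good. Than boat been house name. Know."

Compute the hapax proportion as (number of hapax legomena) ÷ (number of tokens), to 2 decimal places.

Frequencies: been:4, hold:3, wait:3, name:3, queen:2, our:2, how:2, make:2, apple:2, house:2, know:2, window:1, wine:1, so:1, look:1, warm:1, under:1, eat:1, new:1, soldier:1, … (8 more, each freq 1)
Hapax count = 17; token count = 44.
Ratio = 17 / 44 = 0.39

0.39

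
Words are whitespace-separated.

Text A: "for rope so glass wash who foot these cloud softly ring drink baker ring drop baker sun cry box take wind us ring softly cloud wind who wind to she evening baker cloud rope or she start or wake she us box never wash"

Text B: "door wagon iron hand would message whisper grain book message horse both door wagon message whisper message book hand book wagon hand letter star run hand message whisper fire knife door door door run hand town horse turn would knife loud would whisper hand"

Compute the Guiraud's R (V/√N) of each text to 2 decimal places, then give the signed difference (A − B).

A: V=27, N=44, R=4.07
B: V=19, N=44, R=2.86
Difference = 4.07 − 2.86 = 1.21

1.21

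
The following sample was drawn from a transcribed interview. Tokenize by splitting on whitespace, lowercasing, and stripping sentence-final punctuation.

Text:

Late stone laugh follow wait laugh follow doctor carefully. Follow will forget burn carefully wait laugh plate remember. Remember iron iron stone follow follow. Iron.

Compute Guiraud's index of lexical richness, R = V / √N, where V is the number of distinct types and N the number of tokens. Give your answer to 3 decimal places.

N = 25, V = 13.
√N = 5.000000
R = 13 / 5.000000 = 2.600

2.600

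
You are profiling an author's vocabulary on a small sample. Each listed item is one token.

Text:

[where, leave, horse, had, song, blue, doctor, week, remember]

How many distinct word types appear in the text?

Distinct types: {blue, doctor, had, horse, leave, remember, song, week, where}
V = 9

9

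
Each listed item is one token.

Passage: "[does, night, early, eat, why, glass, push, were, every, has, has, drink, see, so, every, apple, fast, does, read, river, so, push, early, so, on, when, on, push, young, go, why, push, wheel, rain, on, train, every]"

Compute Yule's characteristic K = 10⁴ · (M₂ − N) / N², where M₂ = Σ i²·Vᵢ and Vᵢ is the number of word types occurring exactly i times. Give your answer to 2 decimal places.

Frequencies: push:4, every:3, so:3, on:3, does:2, early:2, why:2, has:2, night:1, eat:1, glass:1, were:1, drink:1, see:1, apple:1, fast:1, read:1, river:1, when:1, young:1, … (4 more, each freq 1)
N = 37. Frequency spectrum: V_1=16, V_2=4, V_3=3, V_4=1
M₂ = 1²·16 + 2²·4 + 3²·3 + 4²·1 = 75
K = 10000 × (75 − 37) / 37² = 277.57

277.57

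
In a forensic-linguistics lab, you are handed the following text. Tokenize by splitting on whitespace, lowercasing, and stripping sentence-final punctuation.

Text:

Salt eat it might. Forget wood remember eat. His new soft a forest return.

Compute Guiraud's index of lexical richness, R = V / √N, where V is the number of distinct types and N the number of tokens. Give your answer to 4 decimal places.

N = 14, V = 13.
√N = 3.741657
R = 13 / 3.741657 = 3.4744

3.4744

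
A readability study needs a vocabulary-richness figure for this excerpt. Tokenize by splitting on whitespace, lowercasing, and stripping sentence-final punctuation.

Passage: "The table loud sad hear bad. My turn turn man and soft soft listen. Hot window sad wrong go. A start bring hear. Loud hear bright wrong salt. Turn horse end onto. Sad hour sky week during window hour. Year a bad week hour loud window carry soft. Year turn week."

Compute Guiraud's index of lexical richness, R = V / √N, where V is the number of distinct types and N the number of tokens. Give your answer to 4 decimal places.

4.2008

N = 51, V = 30.
√N = 7.141428
R = 30 / 7.141428 = 4.2008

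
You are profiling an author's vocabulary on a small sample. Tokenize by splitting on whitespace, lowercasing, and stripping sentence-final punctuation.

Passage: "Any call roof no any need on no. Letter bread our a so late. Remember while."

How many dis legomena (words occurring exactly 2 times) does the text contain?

2

Frequencies: any:2, no:2, call:1, roof:1, need:1, on:1, letter:1, bread:1, our:1, a:1, so:1, late:1, remember:1, while:1
Words with frequency 2: any, no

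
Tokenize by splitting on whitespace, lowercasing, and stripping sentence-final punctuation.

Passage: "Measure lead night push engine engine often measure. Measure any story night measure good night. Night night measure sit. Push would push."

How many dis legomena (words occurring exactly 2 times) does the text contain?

1

Frequencies: measure:5, night:5, push:3, engine:2, lead:1, often:1, any:1, story:1, good:1, sit:1, would:1
Words with frequency 2: engine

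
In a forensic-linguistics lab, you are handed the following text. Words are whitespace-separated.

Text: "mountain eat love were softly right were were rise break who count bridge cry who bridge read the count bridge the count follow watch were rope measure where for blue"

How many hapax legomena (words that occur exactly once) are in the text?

Frequencies: were:4, count:3, bridge:3, who:2, the:2, mountain:1, eat:1, love:1, softly:1, right:1, rise:1, break:1, cry:1, read:1, follow:1, watch:1, rope:1, measure:1, where:1, for:1, … (1 more, each freq 1)
Hapax (freq=1): blue, break, cry, eat, follow, for, love, measure, mountain, read, right, rise, rope, softly, watch, where

16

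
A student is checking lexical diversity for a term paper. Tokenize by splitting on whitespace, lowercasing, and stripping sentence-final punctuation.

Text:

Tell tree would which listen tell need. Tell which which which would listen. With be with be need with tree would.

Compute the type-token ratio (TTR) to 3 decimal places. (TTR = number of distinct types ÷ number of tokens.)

N = 21 tokens, V = 8 types.
TTR = V / N = 8 / 21 = 0.381

0.381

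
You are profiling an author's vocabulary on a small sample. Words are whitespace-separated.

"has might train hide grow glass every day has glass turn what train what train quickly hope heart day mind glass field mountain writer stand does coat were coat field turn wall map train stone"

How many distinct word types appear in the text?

24

Distinct types: {coat, day, does, every, field, glass, grow, has, heart, hide, hope, map, might, mind, mountain, quickly, stand, stone, train, turn, wall, were, what, writer}
V = 24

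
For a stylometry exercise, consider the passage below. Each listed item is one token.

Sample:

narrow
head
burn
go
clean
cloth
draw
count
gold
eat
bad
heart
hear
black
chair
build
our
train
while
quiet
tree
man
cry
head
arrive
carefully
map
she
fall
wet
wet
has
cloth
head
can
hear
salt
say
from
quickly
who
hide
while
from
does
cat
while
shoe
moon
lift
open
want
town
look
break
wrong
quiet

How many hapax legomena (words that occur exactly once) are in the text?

41

Frequencies: head:3, while:3, cloth:2, hear:2, quiet:2, wet:2, from:2, narrow:1, burn:1, go:1, clean:1, draw:1, count:1, gold:1, eat:1, bad:1, heart:1, black:1, chair:1, build:1, … (28 more, each freq 1)
Hapax (freq=1): arrive, bad, black, break, build, burn, can, carefully, cat, chair, clean, count, cry, does, draw, eat, fall, go, gold, has, heart, hide, lift, look, man, map, moon, narrow, open, our, quickly, salt, say, she, shoe, town, train, tree, want, who, wrong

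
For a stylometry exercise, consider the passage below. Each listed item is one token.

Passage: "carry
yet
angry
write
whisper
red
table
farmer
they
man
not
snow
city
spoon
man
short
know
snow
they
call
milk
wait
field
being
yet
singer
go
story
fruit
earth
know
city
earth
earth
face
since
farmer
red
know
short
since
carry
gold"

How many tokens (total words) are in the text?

43

Tokens: carry, yet, angry, write, whisper, red, table, farmer, they, man, not, snow, city, spoon, man, short, know, snow, they, call, milk, wait, field, being, yet, singer, go, story, fruit, earth, know, city, earth, earth, face, since, farmer, red, know, short, since, carry, gold
N = 43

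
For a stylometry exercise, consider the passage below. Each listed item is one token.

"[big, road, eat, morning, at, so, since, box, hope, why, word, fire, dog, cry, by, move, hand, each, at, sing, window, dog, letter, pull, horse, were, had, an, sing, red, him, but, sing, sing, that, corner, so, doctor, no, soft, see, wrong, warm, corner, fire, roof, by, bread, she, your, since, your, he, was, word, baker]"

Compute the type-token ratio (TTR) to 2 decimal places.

N = 56 tokens, V = 44 types.
TTR = V / N = 44 / 56 = 0.79

0.79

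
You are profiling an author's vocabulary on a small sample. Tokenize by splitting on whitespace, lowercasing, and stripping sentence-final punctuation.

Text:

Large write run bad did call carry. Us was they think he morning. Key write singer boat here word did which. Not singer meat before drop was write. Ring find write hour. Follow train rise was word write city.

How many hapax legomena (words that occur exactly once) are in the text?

Frequencies: write:5, was:3, did:2, singer:2, word:2, large:1, run:1, bad:1, call:1, carry:1, us:1, they:1, think:1, he:1, morning:1, key:1, boat:1, here:1, which:1, not:1, … (10 more, each freq 1)
Hapax (freq=1): bad, before, boat, call, carry, city, drop, find, follow, he, here, hour, key, large, meat, morning, not, ring, rise, run, they, think, train, us, which

25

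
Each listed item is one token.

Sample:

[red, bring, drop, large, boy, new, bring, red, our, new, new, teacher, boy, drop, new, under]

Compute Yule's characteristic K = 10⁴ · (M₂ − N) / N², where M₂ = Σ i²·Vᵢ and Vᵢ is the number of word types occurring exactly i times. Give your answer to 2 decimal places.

Frequencies: new:4, red:2, bring:2, drop:2, boy:2, large:1, our:1, teacher:1, under:1
N = 16. Frequency spectrum: V_1=4, V_2=4, V_4=1
M₂ = 1²·4 + 2²·4 + 4²·1 = 36
K = 10000 × (36 − 16) / 16² = 781.25

781.25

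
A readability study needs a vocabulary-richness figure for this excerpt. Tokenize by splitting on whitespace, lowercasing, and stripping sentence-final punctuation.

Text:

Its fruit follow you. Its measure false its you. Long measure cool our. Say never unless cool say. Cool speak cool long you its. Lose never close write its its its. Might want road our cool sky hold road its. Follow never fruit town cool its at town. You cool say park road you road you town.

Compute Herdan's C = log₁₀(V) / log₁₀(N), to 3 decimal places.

0.786

N = 57, V = 24.
log₁₀(V) = 1.380211, log₁₀(N) = 1.755875
C = 1.380211 / 1.755875 = 0.786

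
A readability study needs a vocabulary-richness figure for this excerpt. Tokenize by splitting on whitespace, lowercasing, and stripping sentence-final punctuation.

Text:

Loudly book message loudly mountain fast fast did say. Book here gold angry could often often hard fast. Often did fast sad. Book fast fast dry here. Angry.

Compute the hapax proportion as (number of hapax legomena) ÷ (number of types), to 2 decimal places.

Frequencies: fast:6, book:3, often:3, loudly:2, did:2, here:2, angry:2, message:1, mountain:1, say:1, gold:1, could:1, hard:1, sad:1, dry:1
Hapax count = 8; type count = 15.
Ratio = 8 / 15 = 0.53

0.53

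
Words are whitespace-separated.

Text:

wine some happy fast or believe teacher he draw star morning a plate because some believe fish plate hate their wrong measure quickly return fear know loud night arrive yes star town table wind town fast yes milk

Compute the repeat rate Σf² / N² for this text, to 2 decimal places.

0.04

Frequencies: some:2, fast:2, believe:2, star:2, plate:2, yes:2, town:2, wine:1, happy:1, or:1, teacher:1, he:1, draw:1, morning:1, a:1, because:1, fish:1, hate:1, their:1, wrong:1, … (11 more, each freq 1)
Σf² = 52; N² = 1444
Repeat rate = 52 / 1444 = 0.04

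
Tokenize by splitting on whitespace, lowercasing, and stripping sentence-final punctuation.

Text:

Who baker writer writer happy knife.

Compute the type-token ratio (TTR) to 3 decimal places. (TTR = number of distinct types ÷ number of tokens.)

N = 6 tokens, V = 5 types.
TTR = V / N = 5 / 6 = 0.833

0.833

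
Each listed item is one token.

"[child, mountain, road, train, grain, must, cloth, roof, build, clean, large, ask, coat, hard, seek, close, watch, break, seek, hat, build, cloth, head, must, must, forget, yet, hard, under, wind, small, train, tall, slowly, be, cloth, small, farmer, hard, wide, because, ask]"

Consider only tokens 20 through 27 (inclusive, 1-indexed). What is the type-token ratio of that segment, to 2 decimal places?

0.88

Segment tokens 20–27: hat, build, cloth, head, must, must, forget, yet
Segment N = 8, segment V = 7.
TTR = 7 / 8 = 0.88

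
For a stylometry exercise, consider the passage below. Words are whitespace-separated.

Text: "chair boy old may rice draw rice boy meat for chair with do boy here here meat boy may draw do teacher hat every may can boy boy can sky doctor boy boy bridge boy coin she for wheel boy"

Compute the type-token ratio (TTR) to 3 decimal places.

N = 40 tokens, V = 21 types.
TTR = V / N = 21 / 40 = 0.525

0.525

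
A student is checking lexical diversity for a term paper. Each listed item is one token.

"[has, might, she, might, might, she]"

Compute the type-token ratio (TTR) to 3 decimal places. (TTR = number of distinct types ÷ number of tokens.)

N = 6 tokens, V = 3 types.
TTR = V / N = 3 / 6 = 0.500

0.500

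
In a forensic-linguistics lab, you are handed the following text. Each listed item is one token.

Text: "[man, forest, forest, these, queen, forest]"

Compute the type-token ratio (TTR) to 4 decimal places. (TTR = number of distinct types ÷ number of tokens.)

N = 6 tokens, V = 4 types.
TTR = V / N = 4 / 6 = 0.6667

0.6667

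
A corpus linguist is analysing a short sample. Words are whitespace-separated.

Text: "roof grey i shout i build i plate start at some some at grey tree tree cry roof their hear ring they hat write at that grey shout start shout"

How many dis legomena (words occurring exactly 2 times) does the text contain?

4

Frequencies: grey:3, i:3, shout:3, at:3, roof:2, start:2, some:2, tree:2, build:1, plate:1, cry:1, their:1, hear:1, ring:1, they:1, hat:1, write:1, that:1
Words with frequency 2: roof, some, start, tree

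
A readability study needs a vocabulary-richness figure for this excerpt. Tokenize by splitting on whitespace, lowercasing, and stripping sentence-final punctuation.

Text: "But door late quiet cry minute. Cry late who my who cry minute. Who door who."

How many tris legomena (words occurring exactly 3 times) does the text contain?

1

Frequencies: who:4, cry:3, door:2, late:2, minute:2, but:1, quiet:1, my:1
Words with frequency 3: cry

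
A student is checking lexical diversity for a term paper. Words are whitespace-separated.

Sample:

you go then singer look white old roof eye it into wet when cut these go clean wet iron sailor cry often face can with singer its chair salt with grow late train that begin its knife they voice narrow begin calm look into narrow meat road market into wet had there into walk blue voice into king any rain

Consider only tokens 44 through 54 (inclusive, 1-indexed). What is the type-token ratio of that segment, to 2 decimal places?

Segment tokens 44–54: into, narrow, meat, road, market, into, wet, had, there, into, walk
Segment N = 11, segment V = 9.
TTR = 9 / 11 = 0.82

0.82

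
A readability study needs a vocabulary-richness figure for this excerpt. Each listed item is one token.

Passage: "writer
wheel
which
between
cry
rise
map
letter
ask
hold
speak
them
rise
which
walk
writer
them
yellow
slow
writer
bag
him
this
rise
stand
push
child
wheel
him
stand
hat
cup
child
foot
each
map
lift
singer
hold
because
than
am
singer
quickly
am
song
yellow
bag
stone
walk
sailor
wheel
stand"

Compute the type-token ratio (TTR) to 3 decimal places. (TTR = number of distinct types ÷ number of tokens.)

0.642

N = 53 tokens, V = 34 types.
TTR = V / N = 34 / 53 = 0.642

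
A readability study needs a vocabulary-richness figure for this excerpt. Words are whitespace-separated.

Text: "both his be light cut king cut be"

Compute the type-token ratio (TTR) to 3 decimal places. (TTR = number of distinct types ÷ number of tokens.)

N = 8 tokens, V = 6 types.
TTR = V / N = 6 / 8 = 0.750

0.750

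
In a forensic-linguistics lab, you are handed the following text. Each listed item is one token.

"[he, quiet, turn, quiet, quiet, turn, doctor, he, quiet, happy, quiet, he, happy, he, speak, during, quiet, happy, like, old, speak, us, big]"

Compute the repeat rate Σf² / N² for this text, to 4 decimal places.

Frequencies: quiet:6, he:4, happy:3, turn:2, speak:2, doctor:1, during:1, like:1, old:1, us:1, big:1
Σf² = 75; N² = 529
Repeat rate = 75 / 529 = 0.1418

0.1418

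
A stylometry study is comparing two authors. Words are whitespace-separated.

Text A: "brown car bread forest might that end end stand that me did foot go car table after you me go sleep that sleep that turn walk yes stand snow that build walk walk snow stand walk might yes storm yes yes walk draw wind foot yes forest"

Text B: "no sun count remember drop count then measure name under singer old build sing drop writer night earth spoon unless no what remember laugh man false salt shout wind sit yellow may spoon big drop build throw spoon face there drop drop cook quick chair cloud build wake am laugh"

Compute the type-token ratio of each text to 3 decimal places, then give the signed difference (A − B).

-0.249

TTR(A) = 24/47 = 0.511
TTR(B) = 38/50 = 0.760
Difference = 0.511 − 0.760 = -0.249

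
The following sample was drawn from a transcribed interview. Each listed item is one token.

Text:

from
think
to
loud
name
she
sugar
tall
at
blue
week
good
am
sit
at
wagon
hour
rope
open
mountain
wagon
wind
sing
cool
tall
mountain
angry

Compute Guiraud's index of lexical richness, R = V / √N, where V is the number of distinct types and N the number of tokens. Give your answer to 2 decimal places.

4.43

N = 27, V = 23.
√N = 5.196152
R = 23 / 5.196152 = 4.43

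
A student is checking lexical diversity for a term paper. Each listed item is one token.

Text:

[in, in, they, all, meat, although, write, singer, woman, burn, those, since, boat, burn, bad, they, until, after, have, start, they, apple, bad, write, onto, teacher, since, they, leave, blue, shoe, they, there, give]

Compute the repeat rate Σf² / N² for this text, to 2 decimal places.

Frequencies: they:5, in:2, write:2, burn:2, since:2, bad:2, all:1, meat:1, although:1, singer:1, woman:1, those:1, boat:1, until:1, after:1, have:1, start:1, apple:1, onto:1, teacher:1, … (5 more, each freq 1)
Σf² = 64; N² = 1156
Repeat rate = 64 / 1156 = 0.06

0.06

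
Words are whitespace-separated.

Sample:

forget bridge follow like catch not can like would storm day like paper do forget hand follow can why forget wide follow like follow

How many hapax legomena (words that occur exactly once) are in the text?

11

Frequencies: follow:4, like:4, forget:3, can:2, bridge:1, catch:1, not:1, would:1, storm:1, day:1, paper:1, do:1, hand:1, why:1, wide:1
Hapax (freq=1): bridge, catch, day, do, hand, not, paper, storm, why, wide, would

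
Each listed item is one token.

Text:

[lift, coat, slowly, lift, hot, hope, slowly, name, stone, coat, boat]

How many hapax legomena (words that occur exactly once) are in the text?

5

Frequencies: lift:2, coat:2, slowly:2, hot:1, hope:1, name:1, stone:1, boat:1
Hapax (freq=1): boat, hope, hot, name, stone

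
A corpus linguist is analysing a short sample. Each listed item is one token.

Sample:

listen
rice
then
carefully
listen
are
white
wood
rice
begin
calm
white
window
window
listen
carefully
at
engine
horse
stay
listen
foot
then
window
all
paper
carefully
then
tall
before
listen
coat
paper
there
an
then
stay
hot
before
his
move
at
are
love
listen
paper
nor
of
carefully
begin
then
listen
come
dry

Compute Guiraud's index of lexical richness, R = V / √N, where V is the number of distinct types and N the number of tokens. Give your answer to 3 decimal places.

4.082

N = 54, V = 30.
√N = 7.348469
R = 30 / 7.348469 = 4.082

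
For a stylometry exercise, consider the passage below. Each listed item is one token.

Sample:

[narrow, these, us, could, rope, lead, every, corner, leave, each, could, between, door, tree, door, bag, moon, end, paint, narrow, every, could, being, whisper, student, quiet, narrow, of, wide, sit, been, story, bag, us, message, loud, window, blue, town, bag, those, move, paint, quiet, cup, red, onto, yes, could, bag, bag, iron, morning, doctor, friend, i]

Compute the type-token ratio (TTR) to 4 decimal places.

0.7500

N = 56 tokens, V = 42 types.
TTR = V / N = 42 / 56 = 0.7500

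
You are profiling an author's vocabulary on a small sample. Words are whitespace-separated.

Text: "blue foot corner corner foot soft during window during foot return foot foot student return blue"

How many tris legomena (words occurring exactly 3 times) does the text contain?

0

Frequencies: foot:5, blue:2, corner:2, during:2, return:2, soft:1, window:1, student:1
Words with frequency 3: (none)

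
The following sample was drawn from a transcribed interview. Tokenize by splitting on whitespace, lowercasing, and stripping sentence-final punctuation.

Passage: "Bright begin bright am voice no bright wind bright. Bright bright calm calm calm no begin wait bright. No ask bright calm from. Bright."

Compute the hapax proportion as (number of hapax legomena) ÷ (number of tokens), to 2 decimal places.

Frequencies: bright:9, calm:4, no:3, begin:2, am:1, voice:1, wind:1, wait:1, ask:1, from:1
Hapax count = 6; token count = 24.
Ratio = 6 / 24 = 0.25

0.25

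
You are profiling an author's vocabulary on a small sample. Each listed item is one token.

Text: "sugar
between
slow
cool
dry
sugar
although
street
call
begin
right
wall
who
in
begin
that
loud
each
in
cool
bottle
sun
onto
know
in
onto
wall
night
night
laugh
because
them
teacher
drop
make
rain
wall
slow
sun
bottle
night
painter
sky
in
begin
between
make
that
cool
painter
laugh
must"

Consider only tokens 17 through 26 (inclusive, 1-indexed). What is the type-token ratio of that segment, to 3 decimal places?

Segment tokens 17–26: loud, each, in, cool, bottle, sun, onto, know, in, onto
Segment N = 10, segment V = 8.
TTR = 8 / 10 = 0.800

0.800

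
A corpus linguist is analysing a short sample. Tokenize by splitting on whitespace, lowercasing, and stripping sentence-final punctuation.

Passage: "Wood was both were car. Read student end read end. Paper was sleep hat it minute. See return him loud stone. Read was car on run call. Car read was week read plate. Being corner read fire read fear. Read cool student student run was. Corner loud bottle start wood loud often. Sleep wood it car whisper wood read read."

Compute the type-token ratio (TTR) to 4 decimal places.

N = 60 tokens, V = 32 types.
TTR = V / N = 32 / 60 = 0.5333

0.5333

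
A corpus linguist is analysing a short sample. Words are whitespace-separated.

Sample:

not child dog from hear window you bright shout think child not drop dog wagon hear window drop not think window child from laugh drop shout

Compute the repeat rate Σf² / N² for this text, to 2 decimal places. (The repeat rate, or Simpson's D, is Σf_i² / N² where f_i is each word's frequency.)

0.09

Frequencies: not:3, child:3, window:3, drop:3, dog:2, from:2, hear:2, shout:2, think:2, you:1, bright:1, wagon:1, laugh:1
Σf² = 60; N² = 676
Repeat rate = 60 / 676 = 0.09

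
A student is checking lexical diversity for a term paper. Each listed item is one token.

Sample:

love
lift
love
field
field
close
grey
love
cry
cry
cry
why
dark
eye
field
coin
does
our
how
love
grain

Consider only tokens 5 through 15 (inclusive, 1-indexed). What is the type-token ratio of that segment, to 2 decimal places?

Segment tokens 5–15: field, close, grey, love, cry, cry, cry, why, dark, eye, field
Segment N = 11, segment V = 8.
TTR = 8 / 11 = 0.73

0.73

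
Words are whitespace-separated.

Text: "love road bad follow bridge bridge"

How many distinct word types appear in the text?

5

Distinct types: {bad, bridge, follow, love, road}
V = 5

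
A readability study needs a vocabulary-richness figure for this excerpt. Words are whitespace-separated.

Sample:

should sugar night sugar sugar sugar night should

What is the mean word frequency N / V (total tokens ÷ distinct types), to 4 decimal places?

2.6667

N = 8 tokens, V = 3 types.
Mean frequency = N / V = 8 / 3 = 2.6667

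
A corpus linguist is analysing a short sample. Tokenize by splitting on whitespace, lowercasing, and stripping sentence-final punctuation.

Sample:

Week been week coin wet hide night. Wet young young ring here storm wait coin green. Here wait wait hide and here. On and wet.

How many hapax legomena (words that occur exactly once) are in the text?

Frequencies: wet:3, here:3, wait:3, week:2, coin:2, hide:2, young:2, and:2, been:1, night:1, ring:1, storm:1, green:1, on:1
Hapax (freq=1): been, green, night, on, ring, storm

6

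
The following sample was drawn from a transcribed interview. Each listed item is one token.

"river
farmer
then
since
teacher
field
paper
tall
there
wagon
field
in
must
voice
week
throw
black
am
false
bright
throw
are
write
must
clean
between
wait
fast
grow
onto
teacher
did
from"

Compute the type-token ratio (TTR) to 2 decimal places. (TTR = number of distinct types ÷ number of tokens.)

0.88

N = 33 tokens, V = 29 types.
TTR = V / N = 29 / 33 = 0.88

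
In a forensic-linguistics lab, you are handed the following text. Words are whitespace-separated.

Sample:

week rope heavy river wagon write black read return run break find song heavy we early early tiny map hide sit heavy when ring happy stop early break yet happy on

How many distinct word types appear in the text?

25

Distinct types: {black, break, early, find, happy, heavy, hide, map, on, read, return, ring, river, rope, run, sit, song, stop, tiny, wagon, we, week, when, write, yet}
V = 25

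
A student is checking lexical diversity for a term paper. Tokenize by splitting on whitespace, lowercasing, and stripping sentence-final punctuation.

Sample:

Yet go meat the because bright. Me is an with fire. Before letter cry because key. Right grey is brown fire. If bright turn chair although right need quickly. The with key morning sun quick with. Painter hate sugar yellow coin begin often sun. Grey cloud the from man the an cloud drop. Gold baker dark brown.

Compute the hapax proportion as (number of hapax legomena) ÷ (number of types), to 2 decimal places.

0.68

Frequencies: the:4, with:3, because:2, bright:2, is:2, an:2, fire:2, key:2, right:2, grey:2, brown:2, sun:2, cloud:2, yet:1, go:1, meat:1, me:1, before:1, letter:1, cry:1, … (21 more, each freq 1)
Hapax count = 28; type count = 41.
Ratio = 28 / 41 = 0.68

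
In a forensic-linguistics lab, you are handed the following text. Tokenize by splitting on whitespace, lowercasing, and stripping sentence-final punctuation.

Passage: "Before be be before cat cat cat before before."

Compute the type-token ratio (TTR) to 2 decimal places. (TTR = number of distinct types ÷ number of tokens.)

N = 9 tokens, V = 3 types.
TTR = V / N = 3 / 9 = 0.33

0.33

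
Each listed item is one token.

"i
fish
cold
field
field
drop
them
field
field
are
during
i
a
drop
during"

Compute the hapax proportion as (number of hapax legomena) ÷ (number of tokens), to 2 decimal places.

Frequencies: field:4, i:2, drop:2, during:2, fish:1, cold:1, them:1, are:1, a:1
Hapax count = 5; token count = 15.
Ratio = 5 / 15 = 0.33

0.33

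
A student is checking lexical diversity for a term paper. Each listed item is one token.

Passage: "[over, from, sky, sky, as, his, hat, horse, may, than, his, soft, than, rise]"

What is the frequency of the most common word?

2

Frequencies: sky:2, his:2, than:2, over:1, from:1, as:1, hat:1, horse:1, may:1, soft:1, rise:1
Most common: 'sky' with frequency 2.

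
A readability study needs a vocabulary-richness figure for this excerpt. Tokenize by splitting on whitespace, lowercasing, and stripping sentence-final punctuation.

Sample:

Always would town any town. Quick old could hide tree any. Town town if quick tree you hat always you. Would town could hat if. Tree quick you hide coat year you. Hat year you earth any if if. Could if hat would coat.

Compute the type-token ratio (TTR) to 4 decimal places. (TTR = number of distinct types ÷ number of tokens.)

0.3409

N = 44 tokens, V = 15 types.
TTR = V / N = 15 / 44 = 0.3409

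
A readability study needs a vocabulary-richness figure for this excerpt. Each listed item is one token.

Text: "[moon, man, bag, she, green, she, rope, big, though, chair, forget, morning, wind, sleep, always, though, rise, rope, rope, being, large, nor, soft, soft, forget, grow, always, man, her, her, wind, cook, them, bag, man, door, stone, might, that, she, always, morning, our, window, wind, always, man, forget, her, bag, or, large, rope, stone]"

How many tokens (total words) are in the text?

Tokens: moon, man, bag, she, green, she, rope, big, though, chair, forget, morning, wind, sleep, always, though, rise, rope, rope, being, large, nor, soft, soft, forget, grow, always, man, her, her, wind, cook, them, bag, man, door, stone, might, that, she, always, morning, our, window, wind, always, man, forget, her, bag, or, large, rope, stone
N = 54

54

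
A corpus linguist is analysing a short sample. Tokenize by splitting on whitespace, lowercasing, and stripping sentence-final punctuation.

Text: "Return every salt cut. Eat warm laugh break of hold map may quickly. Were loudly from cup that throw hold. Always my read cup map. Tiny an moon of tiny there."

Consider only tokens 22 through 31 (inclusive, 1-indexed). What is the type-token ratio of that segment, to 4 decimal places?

Segment tokens 22–31: my, read, cup, map, tiny, an, moon, of, tiny, there
Segment N = 10, segment V = 9.
TTR = 9 / 10 = 0.9000

0.9000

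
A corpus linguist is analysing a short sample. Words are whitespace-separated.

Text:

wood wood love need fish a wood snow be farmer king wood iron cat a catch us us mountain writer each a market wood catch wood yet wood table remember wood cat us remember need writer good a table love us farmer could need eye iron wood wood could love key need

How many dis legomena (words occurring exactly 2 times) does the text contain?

8

Frequencies: wood:10, need:4, a:4, us:4, love:3, farmer:2, iron:2, cat:2, catch:2, writer:2, table:2, remember:2, could:2, fish:1, snow:1, be:1, king:1, mountain:1, each:1, market:1, … (4 more, each freq 1)
Words with frequency 2: cat, catch, could, farmer, iron, remember, table, writer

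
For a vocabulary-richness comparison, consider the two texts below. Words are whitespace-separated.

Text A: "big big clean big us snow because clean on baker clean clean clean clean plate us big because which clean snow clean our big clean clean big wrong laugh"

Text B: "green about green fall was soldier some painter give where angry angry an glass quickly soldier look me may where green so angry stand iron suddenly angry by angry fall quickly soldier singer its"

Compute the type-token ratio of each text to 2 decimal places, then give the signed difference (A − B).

TTR(A) = 12/29 = 0.41
TTR(B) = 23/34 = 0.68
Difference = 0.41 − 0.68 = -0.27

-0.27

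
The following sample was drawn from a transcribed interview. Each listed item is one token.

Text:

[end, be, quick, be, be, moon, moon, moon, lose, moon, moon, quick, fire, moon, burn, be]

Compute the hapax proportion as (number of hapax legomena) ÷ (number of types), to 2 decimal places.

Frequencies: moon:6, be:4, quick:2, end:1, lose:1, fire:1, burn:1
Hapax count = 4; type count = 7.
Ratio = 4 / 7 = 0.57

0.57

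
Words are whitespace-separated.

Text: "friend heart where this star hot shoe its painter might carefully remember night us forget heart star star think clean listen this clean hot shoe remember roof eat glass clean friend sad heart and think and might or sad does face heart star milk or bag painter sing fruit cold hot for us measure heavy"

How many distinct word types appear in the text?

Distinct types: {and, bag, carefully, clean, cold, does, eat, face, for, forget, friend, fruit, glass, heart, heavy, hot, its, listen, measure, might, milk, night, or, painter, remember, roof, sad, shoe, sing, star, think, this, us, where}
V = 34

34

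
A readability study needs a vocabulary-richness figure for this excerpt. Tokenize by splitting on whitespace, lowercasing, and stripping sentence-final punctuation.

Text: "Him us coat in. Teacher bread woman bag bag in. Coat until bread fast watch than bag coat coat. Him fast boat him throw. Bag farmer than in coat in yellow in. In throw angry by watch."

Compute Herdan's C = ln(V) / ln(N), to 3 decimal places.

0.800

N = 37, V = 18.
ln(V) = 2.890372, ln(N) = 3.610918
C = 2.890372 / 3.610918 = 0.800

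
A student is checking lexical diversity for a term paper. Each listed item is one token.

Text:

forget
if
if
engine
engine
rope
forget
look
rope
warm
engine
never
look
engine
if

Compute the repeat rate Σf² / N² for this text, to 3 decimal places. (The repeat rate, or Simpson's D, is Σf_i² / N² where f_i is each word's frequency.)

Frequencies: engine:4, if:3, forget:2, rope:2, look:2, warm:1, never:1
Σf² = 39; N² = 225
Repeat rate = 39 / 225 = 0.173

0.173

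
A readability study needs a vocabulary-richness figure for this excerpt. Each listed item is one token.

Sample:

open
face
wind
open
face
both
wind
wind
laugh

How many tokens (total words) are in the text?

Tokens: open, face, wind, open, face, both, wind, wind, laugh
N = 9

9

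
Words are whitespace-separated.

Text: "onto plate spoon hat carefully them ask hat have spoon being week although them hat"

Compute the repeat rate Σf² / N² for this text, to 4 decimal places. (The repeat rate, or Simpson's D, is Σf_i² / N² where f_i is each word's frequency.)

0.1111

Frequencies: hat:3, spoon:2, them:2, onto:1, plate:1, carefully:1, ask:1, have:1, being:1, week:1, although:1
Σf² = 25; N² = 225
Repeat rate = 25 / 225 = 0.1111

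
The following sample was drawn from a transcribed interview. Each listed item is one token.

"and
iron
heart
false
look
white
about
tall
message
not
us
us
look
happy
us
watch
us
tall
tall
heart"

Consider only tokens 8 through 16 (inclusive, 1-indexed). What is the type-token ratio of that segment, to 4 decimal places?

0.7778

Segment tokens 8–16: tall, message, not, us, us, look, happy, us, watch
Segment N = 9, segment V = 7.
TTR = 7 / 9 = 0.7778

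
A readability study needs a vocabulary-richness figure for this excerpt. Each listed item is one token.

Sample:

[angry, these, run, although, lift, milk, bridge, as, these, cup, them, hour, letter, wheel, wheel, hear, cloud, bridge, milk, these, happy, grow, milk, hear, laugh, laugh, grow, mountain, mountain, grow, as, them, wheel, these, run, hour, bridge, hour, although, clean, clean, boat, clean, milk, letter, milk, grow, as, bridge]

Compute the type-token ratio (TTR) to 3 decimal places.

N = 49 tokens, V = 21 types.
TTR = V / N = 21 / 49 = 0.429

0.429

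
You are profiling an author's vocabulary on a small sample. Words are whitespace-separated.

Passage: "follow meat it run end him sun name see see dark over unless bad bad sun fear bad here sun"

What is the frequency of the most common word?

3

Frequencies: sun:3, bad:3, see:2, follow:1, meat:1, it:1, run:1, end:1, him:1, name:1, dark:1, over:1, unless:1, fear:1, here:1
Most common: 'sun' with frequency 3.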